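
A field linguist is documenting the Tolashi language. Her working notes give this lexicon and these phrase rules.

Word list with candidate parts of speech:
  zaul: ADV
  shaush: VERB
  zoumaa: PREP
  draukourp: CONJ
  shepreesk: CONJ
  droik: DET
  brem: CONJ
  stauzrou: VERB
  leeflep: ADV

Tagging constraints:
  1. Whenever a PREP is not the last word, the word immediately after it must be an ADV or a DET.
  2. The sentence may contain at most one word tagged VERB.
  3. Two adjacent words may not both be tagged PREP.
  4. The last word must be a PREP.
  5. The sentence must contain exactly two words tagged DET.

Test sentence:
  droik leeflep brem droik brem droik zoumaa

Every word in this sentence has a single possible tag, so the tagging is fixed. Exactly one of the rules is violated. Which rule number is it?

Fixed tagging: DET ADV CONJ DET CONJ DET PREP.
Checking each rule: R1 holds, R2 holds, R3 holds, R4 holds, R5 violated.
Only rule 5 fails.

5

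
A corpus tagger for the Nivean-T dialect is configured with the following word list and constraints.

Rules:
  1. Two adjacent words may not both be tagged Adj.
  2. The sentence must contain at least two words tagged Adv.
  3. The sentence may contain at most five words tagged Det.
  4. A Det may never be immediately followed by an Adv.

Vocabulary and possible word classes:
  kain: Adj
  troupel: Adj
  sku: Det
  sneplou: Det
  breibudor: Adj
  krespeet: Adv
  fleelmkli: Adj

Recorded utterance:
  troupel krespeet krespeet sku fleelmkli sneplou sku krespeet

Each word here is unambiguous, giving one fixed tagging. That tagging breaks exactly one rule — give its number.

4

Fixed tagging: Adj Adv Adv Det Adj Det Det Adv.
Checking each rule: R1 ok, R2 ok, R3 ok, R4 fails.
Only rule 4 fails.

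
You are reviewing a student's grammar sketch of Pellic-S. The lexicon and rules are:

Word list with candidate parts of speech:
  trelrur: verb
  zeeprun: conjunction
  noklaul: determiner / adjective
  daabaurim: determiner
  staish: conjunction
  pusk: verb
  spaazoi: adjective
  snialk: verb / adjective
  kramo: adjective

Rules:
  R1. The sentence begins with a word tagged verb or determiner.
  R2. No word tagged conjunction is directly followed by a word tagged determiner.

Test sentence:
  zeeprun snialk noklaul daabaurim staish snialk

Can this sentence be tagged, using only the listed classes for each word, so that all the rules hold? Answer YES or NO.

Candidates per position — 1:zeeprun {conjunction}; 2:snialk {verb,adjective}; 3:noklaul {determiner,adjective}; 4:daabaurim {determiner}; 5:staish {conjunction}; 6:snialk {verb,adjective}.
Rule 1 cannot be satisfied by any choice of tags from the lexicon.
So there is no consistent tagging.

NO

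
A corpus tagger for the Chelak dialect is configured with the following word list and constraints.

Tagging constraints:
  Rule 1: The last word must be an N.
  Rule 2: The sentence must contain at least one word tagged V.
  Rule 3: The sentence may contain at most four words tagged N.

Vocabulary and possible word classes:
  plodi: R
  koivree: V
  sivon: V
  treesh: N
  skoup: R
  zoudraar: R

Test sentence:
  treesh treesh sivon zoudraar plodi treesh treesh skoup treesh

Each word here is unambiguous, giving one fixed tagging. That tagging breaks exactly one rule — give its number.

Fixed tagging: N N V R R N N R N.
Applying the rules: R1 ✓, R2 ✓, R3 ✗.
Only rule 3 fails.

3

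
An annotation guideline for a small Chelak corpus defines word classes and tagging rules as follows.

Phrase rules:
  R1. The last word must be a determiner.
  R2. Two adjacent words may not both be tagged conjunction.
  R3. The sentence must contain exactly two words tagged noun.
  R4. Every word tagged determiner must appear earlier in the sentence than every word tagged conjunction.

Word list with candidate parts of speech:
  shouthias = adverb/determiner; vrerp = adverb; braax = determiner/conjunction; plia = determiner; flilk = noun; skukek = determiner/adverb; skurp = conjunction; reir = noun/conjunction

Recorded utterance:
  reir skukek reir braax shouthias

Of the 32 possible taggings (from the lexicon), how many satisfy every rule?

2

Candidates per position — 1:reir {noun,conjunction}; 2:skukek {determiner,adverb}; 3:reir {noun,conjunction}; 4:braax {determiner,conjunction}; 5:shouthias {adverb,determiner}.
There are 32 candidate sequences in total.
The sequences that satisfy every rule: noun determiner noun determiner determiner; noun adverb noun determiner determiner.
Count = 2.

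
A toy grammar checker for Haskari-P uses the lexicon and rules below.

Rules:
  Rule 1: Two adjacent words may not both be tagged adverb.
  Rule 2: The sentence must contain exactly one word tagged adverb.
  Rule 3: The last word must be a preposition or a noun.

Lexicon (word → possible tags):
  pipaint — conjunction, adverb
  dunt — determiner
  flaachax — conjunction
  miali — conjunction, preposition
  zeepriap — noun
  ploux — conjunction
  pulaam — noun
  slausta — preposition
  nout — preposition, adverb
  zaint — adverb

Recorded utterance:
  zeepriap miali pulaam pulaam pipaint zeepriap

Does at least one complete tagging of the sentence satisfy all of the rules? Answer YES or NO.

YES

Candidates per position — 1:zeepriap {noun}; 2:miali {conjunction,preposition}; 3:pulaam {noun}; 4:pulaam {noun}; 5:pipaint {conjunction,adverb}; 6:zeepriap {noun}.
One satisfying assignment: noun preposition noun noun adverb noun.
Verifying each rule — rule 1 ✓; rule 2 ✓; rule 3 ✓.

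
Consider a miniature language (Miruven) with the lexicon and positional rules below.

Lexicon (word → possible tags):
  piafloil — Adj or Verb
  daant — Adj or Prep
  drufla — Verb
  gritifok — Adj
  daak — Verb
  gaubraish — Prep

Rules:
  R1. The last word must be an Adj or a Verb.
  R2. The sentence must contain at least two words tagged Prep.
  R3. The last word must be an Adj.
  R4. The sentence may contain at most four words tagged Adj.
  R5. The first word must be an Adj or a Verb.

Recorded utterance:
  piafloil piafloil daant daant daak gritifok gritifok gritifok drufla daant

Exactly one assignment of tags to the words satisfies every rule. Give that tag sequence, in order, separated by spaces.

Verb Verb Prep Prep Verb Adj Adj Adj Verb Adj

Candidates per position — 1:piafloil {Adj,Verb}; 2:piafloil {Adj,Verb}; 3:daant {Adj,Prep}; 4:daant {Adj,Prep}; 5:daak {Verb}; 6:gritifok {Adj}; 7:gritifok {Adj}; 8:gritifok {Adj}; 9:drufla {Verb}; 10:daant {Adj,Prep}.
Word 10 cannot be Prep — rule 1 would then fail for every completion. It is Adj.
Word 1 cannot be Adj — rule 4 would then fail for every completion. It is Verb.
Word 2 cannot be Adj — rule 4 would then fail for every completion. It is Verb.
Word 3 cannot be Adj — rule 2 would then fail for every completion. It is Prep.
Word 4 cannot be Adj — rule 2 would then fail for every completion. It is Prep.
That leaves exactly one tagging: Verb Verb Prep Prep Verb Adj Adj Adj Verb Adj.
Checking: rule 1 satisfied; rule 2 satisfied; rule 3 satisfied; rule 4 satisfied; rule 5 satisfied.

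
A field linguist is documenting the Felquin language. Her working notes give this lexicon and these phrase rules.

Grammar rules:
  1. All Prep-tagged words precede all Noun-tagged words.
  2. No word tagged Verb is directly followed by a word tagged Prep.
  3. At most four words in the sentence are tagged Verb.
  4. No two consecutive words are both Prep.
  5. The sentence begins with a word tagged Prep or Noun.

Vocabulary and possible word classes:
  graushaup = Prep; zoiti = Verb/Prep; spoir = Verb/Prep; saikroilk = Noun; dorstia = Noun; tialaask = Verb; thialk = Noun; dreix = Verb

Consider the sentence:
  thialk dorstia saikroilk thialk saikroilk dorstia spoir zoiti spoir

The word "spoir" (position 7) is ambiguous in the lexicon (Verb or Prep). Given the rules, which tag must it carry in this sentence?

Candidates per position — 1:thialk {Noun}; 2:dorstia {Noun}; 3:saikroilk {Noun}; 4:thialk {Noun}; 5:saikroilk {Noun}; 6:dorstia {Noun}; 7:spoir {Verb,Prep}; 8:zoiti {Verb,Prep}; 9:spoir {Verb,Prep}.
If word 7 were Prep, no tagging could satisfy rule 1; so word 7 is Verb.
If word 8 were Prep, no tagging could satisfy rule 1; so word 8 is Verb.
If word 9 were Prep, no tagging could satisfy rule 1; so word 9 is Verb.
The only consistent sequence is: Noun Noun Noun Noun Noun Noun Verb Verb Verb.
Check: rule 1 holds; rule 2 holds; rule 3 holds; rule 4 holds; rule 5 holds.

Verb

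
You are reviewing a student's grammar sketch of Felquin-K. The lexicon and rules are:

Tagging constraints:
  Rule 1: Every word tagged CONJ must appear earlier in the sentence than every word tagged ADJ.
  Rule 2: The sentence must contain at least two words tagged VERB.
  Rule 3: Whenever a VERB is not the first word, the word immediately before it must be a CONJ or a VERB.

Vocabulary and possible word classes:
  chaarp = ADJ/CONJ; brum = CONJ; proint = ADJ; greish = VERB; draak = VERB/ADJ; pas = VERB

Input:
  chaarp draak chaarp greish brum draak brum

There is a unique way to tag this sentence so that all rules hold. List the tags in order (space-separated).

Candidates per position — 1:chaarp {ADJ,CONJ}; 2:draak {VERB,ADJ}; 3:chaarp {ADJ,CONJ}; 4:greish {VERB}; 5:brum {CONJ}; 6:draak {VERB,ADJ}; 7:brum {CONJ}.
Position 1: tagging it ADJ would leave rule 1 unsatisfiable, so it must be CONJ.
Position 2: tagging it ADJ would leave rule 1 unsatisfiable, so it must be VERB.
Position 3: tagging it ADJ would leave rule 1 unsatisfiable, so it must be CONJ.
Position 6: tagging it ADJ would leave rule 1 unsatisfiable, so it must be VERB.
That leaves exactly one tagging: CONJ VERB CONJ VERB CONJ VERB CONJ.
Rule-by-rule: rule 1 holds; rule 2 holds; rule 3 holds.

CONJ VERB CONJ VERB CONJ VERB CONJ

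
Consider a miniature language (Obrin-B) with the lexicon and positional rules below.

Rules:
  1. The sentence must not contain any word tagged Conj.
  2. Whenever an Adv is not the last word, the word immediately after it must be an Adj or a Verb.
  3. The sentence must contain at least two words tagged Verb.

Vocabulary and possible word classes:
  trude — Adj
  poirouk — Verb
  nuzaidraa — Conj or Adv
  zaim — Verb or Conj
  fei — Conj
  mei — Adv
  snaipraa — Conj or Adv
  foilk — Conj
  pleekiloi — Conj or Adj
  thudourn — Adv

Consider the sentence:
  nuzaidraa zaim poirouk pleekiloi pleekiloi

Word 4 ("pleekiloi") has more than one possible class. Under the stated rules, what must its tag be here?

Adj

Candidates per position — 1:nuzaidraa {Conj,Adv}; 2:zaim {Verb,Conj}; 3:poirouk {Verb}; 4:pleekiloi {Conj,Adj}; 5:pleekiloi {Conj,Adj}.
If word 1 were Conj, no tagging could satisfy rule 1; so word 1 is Adv.
If word 2 were Conj, no tagging could satisfy rule 1; so word 2 is Verb.
If word 4 were Conj, no tagging could satisfy rule 1; so word 4 is Adj.
If word 5 were Conj, no tagging could satisfy rule 1; so word 5 is Adj.
That leaves exactly one tagging: Adv Verb Verb Adj Adj.
Checking: rule 1 ok; rule 2 ok; rule 3 ok.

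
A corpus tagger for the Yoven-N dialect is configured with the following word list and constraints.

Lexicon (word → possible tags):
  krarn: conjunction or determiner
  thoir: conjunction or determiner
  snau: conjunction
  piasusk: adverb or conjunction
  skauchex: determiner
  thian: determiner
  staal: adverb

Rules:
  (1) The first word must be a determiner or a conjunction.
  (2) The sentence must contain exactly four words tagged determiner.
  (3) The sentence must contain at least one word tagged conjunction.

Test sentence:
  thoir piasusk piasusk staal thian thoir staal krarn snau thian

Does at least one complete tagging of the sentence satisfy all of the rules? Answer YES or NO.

YES

Candidates per position — 1:thoir {conjunction,determiner}; 2:piasusk {adverb,conjunction}; 3:piasusk {adverb,conjunction}; 4:staal {adverb}; 5:thian {determiner}; 6:thoir {conjunction,determiner}; 7:staal {adverb}; 8:krarn {conjunction,determiner}; 9:snau {conjunction}; 10:thian {determiner}.
One satisfying assignment: determiner adverb conjunction adverb determiner conjunction adverb determiner conjunction determiner.
Rule-by-rule: rule 1 ok; rule 2 ok; rule 3 ok.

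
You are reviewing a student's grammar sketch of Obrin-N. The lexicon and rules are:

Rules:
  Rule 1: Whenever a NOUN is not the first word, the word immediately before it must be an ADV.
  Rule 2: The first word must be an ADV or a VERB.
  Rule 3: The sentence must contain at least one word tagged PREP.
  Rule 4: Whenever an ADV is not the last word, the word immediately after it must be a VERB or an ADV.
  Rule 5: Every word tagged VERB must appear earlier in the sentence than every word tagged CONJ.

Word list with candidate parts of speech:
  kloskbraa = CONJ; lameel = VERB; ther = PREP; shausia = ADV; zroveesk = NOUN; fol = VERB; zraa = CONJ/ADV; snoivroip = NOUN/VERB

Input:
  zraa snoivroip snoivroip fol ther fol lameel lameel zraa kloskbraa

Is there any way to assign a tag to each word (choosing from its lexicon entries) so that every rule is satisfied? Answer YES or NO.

YES

Candidates per position — 1:zraa {CONJ,ADV}; 2:snoivroip {NOUN,VERB}; 3:snoivroip {NOUN,VERB}; 4:fol {VERB}; 5:ther {PREP}; 6:fol {VERB}; 7:lameel {VERB}; 8:lameel {VERB}; 9:zraa {CONJ,ADV}; 10:kloskbraa {CONJ}.
One satisfying assignment: ADV VERB VERB VERB PREP VERB VERB VERB CONJ CONJ.
Check: rule 1 satisfied; rule 2 satisfied; rule 3 satisfied; rule 4 satisfied; rule 5 satisfied.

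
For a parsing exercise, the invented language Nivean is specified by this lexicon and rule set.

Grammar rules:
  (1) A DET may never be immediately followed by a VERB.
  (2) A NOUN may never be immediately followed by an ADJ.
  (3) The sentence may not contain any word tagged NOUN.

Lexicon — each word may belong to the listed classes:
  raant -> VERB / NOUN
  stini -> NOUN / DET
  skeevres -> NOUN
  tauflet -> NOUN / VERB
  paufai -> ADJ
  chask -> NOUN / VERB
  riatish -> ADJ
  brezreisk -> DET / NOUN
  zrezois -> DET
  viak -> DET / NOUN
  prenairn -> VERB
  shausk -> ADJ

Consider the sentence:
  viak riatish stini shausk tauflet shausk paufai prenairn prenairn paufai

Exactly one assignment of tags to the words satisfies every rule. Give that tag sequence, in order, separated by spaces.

Candidates per position — 1:viak {DET,NOUN}; 2:riatish {ADJ}; 3:stini {NOUN,DET}; 4:shausk {ADJ}; 5:tauflet {NOUN,VERB}; 6:shausk {ADJ}; 7:paufai {ADJ}; 8:prenairn {VERB}; 9:prenairn {VERB}; 10:paufai {ADJ}.
If word 1 were NOUN, no tagging could satisfy rule 2; so word 1 is DET.
If word 3 were NOUN, no tagging could satisfy rule 2; so word 3 is DET.
If word 5 were NOUN, no tagging could satisfy rule 2; so word 5 is VERB.
The only consistent sequence is: DET ADJ DET ADJ VERB ADJ ADJ VERB VERB ADJ.
Check: rule 1 holds; rule 2 holds; rule 3 holds.

DET ADJ DET ADJ VERB ADJ ADJ VERB VERB ADJ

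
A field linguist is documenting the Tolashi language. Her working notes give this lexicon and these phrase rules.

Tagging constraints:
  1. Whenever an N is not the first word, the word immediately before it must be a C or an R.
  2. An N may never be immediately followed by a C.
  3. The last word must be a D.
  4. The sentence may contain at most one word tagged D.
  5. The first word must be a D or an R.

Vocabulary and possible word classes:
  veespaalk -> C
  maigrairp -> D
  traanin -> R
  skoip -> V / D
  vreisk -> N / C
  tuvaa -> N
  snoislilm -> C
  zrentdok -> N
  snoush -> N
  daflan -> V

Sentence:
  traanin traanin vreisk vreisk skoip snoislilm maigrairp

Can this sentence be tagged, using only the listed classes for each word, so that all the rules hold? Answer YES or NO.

Candidates per position — 1:traanin {R}; 2:traanin {R}; 3:vreisk {N,C}; 4:vreisk {N,C}; 5:skoip {V,D}; 6:snoislilm {C}; 7:maigrairp {D}.
One satisfying assignment: R R C N V C D.
Rule-by-rule: rule 1 ✓; rule 2 ✓; rule 3 ✓; rule 4 ✓; rule 5 ✓.

YES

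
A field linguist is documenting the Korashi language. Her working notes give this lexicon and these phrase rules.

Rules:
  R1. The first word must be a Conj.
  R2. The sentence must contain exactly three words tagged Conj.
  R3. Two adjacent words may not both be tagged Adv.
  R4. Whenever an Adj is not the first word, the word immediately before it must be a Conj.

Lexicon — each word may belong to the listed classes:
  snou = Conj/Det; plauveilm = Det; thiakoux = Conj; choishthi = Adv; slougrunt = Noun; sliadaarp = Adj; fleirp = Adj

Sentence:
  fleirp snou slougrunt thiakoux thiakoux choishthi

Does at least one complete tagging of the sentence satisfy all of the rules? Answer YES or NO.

Candidates per position — 1:fleirp {Adj}; 2:snou {Conj,Det}; 3:slougrunt {Noun}; 4:thiakoux {Conj}; 5:thiakoux {Conj}; 6:choishthi {Adv}.
Rule 1 cannot be satisfied by any choice of tags from the lexicon.
So there is no consistent tagging.

NO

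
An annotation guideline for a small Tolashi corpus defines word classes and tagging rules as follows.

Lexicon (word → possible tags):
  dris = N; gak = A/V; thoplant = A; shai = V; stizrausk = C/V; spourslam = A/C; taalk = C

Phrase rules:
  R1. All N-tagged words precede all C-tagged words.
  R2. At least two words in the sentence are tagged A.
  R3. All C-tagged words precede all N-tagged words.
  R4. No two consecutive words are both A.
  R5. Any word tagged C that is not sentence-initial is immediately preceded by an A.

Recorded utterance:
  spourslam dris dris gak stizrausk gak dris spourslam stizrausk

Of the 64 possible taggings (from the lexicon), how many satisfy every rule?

4

Candidates per position — 1:spourslam {A,C}; 2:dris {N}; 3:dris {N}; 4:gak {A,V}; 5:stizrausk {C,V}; 6:gak {A,V}; 7:dris {N}; 8:spourslam {A,C}; 9:stizrausk {C,V}.
There are 64 candidate sequences in total.
The sequences that satisfy every rule: A N N A V A N A V; A N N A V V N A V; A N N V V A N A V; A N N V V V N A V.
Count = 4.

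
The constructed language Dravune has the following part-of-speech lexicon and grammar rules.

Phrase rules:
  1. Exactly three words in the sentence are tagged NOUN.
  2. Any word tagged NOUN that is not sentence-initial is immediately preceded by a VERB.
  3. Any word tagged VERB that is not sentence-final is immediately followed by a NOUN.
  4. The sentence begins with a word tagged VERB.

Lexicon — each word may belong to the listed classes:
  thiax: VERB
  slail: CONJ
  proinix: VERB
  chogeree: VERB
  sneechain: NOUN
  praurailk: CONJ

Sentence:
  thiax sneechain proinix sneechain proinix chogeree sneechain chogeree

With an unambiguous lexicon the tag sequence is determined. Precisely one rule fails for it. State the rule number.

3

Fixed tagging: VERB NOUN VERB NOUN VERB VERB NOUN VERB.
Applying the rules: R1 ✓, R2 ✓, R3 ✗, R4 ✓.
Only rule 3 fails.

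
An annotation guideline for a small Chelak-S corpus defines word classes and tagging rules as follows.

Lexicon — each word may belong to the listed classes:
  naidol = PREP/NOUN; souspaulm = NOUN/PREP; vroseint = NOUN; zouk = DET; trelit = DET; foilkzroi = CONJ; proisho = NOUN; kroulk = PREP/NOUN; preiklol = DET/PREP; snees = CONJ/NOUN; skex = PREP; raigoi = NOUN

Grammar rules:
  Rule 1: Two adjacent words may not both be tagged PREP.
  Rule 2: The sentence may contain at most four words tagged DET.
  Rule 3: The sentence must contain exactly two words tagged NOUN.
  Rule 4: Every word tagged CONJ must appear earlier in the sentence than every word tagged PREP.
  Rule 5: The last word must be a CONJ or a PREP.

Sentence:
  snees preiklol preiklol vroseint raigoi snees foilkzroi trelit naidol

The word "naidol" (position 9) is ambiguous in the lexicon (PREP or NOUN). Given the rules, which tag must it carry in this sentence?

PREP

Candidates per position — 1:snees {CONJ,NOUN}; 2:preiklol {DET,PREP}; 3:preiklol {DET,PREP}; 4:vroseint {NOUN}; 5:raigoi {NOUN}; 6:snees {CONJ,NOUN}; 7:foilkzroi {CONJ}; 8:trelit {DET}; 9:naidol {PREP,NOUN}.
Word 1 cannot be NOUN — rule 3 would then fail for every completion. It is CONJ.
Word 2 cannot be PREP — rule 4 would then fail for every completion. It is DET.
Word 3 cannot be PREP — rule 4 would then fail for every completion. It is DET.
Word 6 cannot be NOUN — rule 3 would then fail for every completion. It is CONJ.
Word 9 cannot be NOUN — rule 3 would then fail for every completion. It is PREP.
The only consistent sequence is: CONJ DET DET NOUN NOUN CONJ CONJ DET PREP.
Rule-by-rule: rule 1 satisfied; rule 2 satisfied; rule 3 satisfied; rule 4 satisfied; rule 5 satisfied.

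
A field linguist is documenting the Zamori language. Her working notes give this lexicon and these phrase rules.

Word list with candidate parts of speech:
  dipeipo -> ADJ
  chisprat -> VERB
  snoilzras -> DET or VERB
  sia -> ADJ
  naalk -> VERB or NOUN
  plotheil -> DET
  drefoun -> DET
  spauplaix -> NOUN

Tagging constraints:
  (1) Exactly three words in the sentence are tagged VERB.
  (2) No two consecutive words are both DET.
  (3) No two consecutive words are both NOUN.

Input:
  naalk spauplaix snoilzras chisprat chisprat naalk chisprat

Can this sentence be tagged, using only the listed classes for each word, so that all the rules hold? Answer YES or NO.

NO

Candidates per position — 1:naalk {VERB,NOUN}; 2:spauplaix {NOUN}; 3:snoilzras {DET,VERB}; 4:chisprat {VERB}; 5:chisprat {VERB}; 6:naalk {VERB,NOUN}; 7:chisprat {VERB}.
Every candidate sequence violates at least one rule; no consistent tagging exists.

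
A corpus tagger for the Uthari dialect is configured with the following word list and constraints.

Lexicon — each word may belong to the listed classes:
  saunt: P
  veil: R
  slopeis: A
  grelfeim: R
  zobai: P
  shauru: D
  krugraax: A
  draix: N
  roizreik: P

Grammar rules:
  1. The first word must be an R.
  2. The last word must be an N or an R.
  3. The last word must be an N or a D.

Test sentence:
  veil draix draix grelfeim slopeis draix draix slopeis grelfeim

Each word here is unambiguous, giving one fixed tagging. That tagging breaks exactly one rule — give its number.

Fixed tagging: R N N R A N N A R.
Applying the rules: R1 pass, R2 pass, R3 fail.
Only rule 3 fails.

3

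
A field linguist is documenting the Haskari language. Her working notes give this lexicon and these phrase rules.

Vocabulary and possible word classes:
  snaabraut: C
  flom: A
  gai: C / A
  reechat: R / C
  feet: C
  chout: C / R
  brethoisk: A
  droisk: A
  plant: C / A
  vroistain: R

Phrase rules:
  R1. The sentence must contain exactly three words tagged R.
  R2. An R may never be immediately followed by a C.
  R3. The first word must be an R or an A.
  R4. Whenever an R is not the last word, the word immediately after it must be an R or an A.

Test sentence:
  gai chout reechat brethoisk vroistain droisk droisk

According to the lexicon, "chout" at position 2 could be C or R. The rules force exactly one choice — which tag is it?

R

Candidates per position — 1:gai {C,A}; 2:chout {C,R}; 3:reechat {R,C}; 4:brethoisk {A}; 5:vroistain {R}; 6:droisk {A}; 7:droisk {A}.
Word 1 cannot be C — rule 3 would then fail for every completion. It is A.
Word 2 cannot be C — rule 1 would then fail for every completion. It is R.
Word 3 cannot be C — rule 1 would then fail for every completion. It is R.
The unique satisfying tagging is: A R R A R A A.
Checking: rule 1 holds; rule 2 holds; rule 3 holds; rule 4 holds.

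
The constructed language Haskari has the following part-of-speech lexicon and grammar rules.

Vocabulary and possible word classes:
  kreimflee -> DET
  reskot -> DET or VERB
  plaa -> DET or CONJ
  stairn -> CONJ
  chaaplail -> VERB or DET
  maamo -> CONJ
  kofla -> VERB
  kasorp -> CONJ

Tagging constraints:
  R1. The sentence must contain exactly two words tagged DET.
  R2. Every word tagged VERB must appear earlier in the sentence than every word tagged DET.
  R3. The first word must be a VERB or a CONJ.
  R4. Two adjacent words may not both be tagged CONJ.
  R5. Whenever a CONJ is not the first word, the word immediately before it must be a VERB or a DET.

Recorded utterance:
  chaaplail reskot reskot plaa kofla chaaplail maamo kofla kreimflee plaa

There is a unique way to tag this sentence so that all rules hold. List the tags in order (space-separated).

Candidates per position — 1:chaaplail {VERB,DET}; 2:reskot {DET,VERB}; 3:reskot {DET,VERB}; 4:plaa {DET,CONJ}; 5:kofla {VERB}; 6:chaaplail {VERB,DET}; 7:maamo {CONJ}; 8:kofla {VERB}; 9:kreimflee {DET}; 10:plaa {DET,CONJ}.
Position 1: DET is ruled out by rule 2; that leaves VERB.
Position 2: DET is ruled out by rule 2; that leaves VERB.
Position 3: DET is ruled out by rule 2; that leaves VERB.
Position 4: DET is ruled out by rule 2; that leaves CONJ.
Position 6: DET is ruled out by rule 2; that leaves VERB.
Position 10: CONJ is ruled out by rule 1; that leaves DET.
So the tagging must be: VERB VERB VERB CONJ VERB VERB CONJ VERB DET DET.
Rule-by-rule: rule 1 ✓; rule 2 ✓; rule 3 ✓; rule 4 ✓; rule 5 ✓.

VERB VERB VERB CONJ VERB VERB CONJ VERB DET DET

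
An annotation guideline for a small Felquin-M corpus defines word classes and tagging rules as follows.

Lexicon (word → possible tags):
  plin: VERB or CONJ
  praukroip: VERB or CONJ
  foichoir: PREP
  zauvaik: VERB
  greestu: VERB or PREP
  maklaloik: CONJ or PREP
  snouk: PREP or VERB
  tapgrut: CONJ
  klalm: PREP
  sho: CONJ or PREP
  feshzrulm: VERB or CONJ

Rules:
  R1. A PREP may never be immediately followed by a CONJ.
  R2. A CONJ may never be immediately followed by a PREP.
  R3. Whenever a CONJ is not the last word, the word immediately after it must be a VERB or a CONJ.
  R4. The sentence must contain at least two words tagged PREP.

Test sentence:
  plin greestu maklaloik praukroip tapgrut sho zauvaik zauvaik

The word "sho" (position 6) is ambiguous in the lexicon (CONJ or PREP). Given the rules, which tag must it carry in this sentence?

CONJ

Candidates per position — 1:plin {VERB,CONJ}; 2:greestu {VERB,PREP}; 3:maklaloik {CONJ,PREP}; 4:praukroip {VERB,CONJ}; 5:tapgrut {CONJ}; 6:sho {CONJ,PREP}; 7:zauvaik {VERB}; 8:zauvaik {VERB}.
Word 6 cannot be PREP — rule 2 would then fail for every completion. It is CONJ.
Word 2 cannot be VERB — rule 4 would then fail for every completion. It is PREP.
Word 3 cannot be CONJ — rule 1 would then fail for every completion. It is PREP.
Word 4 cannot be CONJ — rule 1 would then fail for every completion. It is VERB.
Word 1 cannot be CONJ — rule 2 would then fail for every completion. It is VERB.
The unique satisfying tagging is: VERB PREP PREP VERB CONJ CONJ VERB VERB.
Verifying each rule — rule 1 satisfied; rule 2 satisfied; rule 3 satisfied; rule 4 satisfied.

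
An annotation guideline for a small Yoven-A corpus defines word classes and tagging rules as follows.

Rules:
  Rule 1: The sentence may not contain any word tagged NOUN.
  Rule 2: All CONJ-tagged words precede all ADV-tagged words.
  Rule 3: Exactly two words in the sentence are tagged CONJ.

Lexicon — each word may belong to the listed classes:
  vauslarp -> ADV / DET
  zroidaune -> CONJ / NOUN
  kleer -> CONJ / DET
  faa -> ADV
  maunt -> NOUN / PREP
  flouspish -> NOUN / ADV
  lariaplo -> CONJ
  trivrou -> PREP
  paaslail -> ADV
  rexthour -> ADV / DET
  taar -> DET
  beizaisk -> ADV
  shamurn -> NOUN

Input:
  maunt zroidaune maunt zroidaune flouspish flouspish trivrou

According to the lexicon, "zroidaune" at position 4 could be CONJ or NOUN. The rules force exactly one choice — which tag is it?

Candidates per position — 1:maunt {NOUN,PREP}; 2:zroidaune {CONJ,NOUN}; 3:maunt {NOUN,PREP}; 4:zroidaune {CONJ,NOUN}; 5:flouspish {NOUN,ADV}; 6:flouspish {NOUN,ADV}; 7:trivrou {PREP}.
Position 1: tagging it NOUN would leave rule 1 unsatisfiable, so it must be PREP.
Position 2: tagging it NOUN would leave rule 1 unsatisfiable, so it must be CONJ.
Position 3: tagging it NOUN would leave rule 1 unsatisfiable, so it must be PREP.
Position 4: tagging it NOUN would leave rule 1 unsatisfiable, so it must be CONJ.
Position 5: tagging it NOUN would leave rule 1 unsatisfiable, so it must be ADV.
Position 6: tagging it NOUN would leave rule 1 unsatisfiable, so it must be ADV.
That leaves exactly one tagging: PREP CONJ PREP CONJ ADV ADV PREP.
Rule-by-rule: rule 1 satisfied; rule 2 satisfied; rule 3 satisfied.

CONJ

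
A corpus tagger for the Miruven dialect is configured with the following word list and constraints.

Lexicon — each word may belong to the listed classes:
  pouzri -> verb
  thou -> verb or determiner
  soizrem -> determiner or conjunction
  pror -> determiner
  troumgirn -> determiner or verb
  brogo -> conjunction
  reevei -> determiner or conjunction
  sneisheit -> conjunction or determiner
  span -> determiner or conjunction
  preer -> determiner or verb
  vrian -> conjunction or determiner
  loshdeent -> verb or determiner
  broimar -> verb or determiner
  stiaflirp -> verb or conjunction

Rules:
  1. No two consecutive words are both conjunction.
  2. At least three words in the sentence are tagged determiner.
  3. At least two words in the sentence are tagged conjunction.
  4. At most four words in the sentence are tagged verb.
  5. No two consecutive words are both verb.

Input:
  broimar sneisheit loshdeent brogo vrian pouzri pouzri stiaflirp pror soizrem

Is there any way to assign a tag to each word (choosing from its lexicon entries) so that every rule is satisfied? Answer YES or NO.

NO

Candidates per position — 1:broimar {verb,determiner}; 2:sneisheit {conjunction,determiner}; 3:loshdeent {verb,determiner}; 4:brogo {conjunction}; 5:vrian {conjunction,determiner}; 6:pouzri {verb}; 7:pouzri {verb}; 8:stiaflirp {verb,conjunction}; 9:pror {determiner}; 10:soizrem {determiner,conjunction}.
Rule 5 cannot be satisfied by any choice of tags from the lexicon.
So there is no consistent tagging.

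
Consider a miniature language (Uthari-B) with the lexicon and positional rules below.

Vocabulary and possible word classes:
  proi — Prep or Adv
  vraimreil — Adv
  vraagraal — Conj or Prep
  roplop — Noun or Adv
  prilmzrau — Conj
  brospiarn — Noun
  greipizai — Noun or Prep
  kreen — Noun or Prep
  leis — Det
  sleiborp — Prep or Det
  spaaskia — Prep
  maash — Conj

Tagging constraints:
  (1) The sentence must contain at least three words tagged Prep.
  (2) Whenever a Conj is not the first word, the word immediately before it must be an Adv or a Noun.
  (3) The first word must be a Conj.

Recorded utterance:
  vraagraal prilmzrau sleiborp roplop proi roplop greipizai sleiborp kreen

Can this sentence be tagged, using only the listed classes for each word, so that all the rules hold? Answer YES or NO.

Candidates per position — 1:vraagraal {Conj,Prep}; 2:prilmzrau {Conj}; 3:sleiborp {Prep,Det}; 4:roplop {Noun,Adv}; 5:proi {Prep,Adv}; 6:roplop {Noun,Adv}; 7:greipizai {Noun,Prep}; 8:sleiborp {Prep,Det}; 9:kreen {Noun,Prep}.
Rule 2 cannot be satisfied by any choice of tags from the lexicon.
So there is no consistent tagging.

NO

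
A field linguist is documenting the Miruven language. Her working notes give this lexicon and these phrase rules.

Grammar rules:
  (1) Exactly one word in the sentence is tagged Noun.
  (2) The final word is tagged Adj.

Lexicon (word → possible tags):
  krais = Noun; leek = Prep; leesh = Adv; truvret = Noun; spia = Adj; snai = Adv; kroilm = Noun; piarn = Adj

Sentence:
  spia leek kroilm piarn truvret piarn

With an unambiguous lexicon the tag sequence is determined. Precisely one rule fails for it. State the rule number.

1

Fixed tagging: Adj Prep Noun Adj Noun Adj.
Rule check: R1 violated, R2 holds.
Only rule 1 fails.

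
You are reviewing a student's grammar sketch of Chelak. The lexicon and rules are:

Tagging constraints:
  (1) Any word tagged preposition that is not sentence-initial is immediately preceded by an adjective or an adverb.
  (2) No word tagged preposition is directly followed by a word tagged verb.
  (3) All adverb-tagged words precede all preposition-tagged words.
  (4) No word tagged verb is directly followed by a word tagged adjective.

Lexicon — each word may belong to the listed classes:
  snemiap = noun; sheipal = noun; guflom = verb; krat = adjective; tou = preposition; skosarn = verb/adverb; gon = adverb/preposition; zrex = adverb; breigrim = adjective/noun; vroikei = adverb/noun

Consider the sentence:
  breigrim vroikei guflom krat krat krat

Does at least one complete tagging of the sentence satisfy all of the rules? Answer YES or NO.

NO

Candidates per position — 1:breigrim {adjective,noun}; 2:vroikei {adverb,noun}; 3:guflom {verb}; 4:krat {adjective}; 5:krat {adjective}; 6:krat {adjective}.
Rule 4 cannot be satisfied by any choice of tags from the lexicon.
So there is no consistent tagging.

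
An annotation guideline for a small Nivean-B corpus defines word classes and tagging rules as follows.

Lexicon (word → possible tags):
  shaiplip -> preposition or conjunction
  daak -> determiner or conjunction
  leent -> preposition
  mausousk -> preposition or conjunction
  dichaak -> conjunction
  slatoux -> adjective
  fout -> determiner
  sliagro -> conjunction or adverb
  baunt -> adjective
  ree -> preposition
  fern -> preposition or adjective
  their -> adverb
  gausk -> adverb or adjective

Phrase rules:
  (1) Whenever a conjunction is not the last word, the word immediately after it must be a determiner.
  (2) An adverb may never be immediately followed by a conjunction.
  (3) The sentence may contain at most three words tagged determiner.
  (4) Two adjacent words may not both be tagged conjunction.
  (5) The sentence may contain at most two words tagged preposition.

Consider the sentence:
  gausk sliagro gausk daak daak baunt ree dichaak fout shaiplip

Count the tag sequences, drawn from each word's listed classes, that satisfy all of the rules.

Candidates per position — 1:gausk {adverb,adjective}; 2:sliagro {conjunction,adverb}; 3:gausk {adverb,adjective}; 4:daak {determiner,conjunction}; 5:daak {determiner,conjunction}; 6:baunt {adjective}; 7:ree {preposition}; 8:dichaak {conjunction}; 9:fout {determiner}; 10:shaiplip {preposition,conjunction}.
There are 64 candidate sequences in total.
Checking each against the rules leaves 12 sequences.
Count = 12.

12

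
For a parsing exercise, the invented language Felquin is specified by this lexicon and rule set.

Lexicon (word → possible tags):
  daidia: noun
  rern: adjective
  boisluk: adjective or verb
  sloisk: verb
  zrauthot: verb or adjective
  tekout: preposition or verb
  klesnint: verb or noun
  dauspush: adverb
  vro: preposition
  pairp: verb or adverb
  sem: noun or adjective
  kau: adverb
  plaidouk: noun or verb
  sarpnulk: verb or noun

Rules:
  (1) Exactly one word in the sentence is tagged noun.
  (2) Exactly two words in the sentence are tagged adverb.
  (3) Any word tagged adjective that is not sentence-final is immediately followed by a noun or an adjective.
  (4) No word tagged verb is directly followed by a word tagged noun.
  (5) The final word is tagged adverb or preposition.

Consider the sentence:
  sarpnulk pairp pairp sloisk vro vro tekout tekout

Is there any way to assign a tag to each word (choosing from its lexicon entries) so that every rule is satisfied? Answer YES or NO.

YES

Candidates per position — 1:sarpnulk {verb,noun}; 2:pairp {verb,adverb}; 3:pairp {verb,adverb}; 4:sloisk {verb}; 5:vro {preposition}; 6:vro {preposition}; 7:tekout {preposition,verb}; 8:tekout {preposition,verb}.
One satisfying assignment: noun adverb adverb verb preposition preposition verb preposition.
Check: rule 1 holds; rule 2 holds; rule 3 holds; rule 4 holds; rule 5 holds.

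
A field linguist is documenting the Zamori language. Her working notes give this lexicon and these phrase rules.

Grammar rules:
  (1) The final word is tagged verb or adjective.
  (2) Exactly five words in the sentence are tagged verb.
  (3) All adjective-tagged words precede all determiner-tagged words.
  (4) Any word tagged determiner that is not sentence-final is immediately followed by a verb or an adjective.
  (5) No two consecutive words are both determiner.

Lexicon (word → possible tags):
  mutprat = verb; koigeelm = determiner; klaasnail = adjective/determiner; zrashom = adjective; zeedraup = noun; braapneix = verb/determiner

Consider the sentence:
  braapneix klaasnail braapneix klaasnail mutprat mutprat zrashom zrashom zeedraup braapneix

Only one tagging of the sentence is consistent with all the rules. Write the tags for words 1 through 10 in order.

verb adjective verb adjective verb verb adjective adjective noun verb

Candidates per position — 1:braapneix {verb,determiner}; 2:klaasnail {adjective,determiner}; 3:braapneix {verb,determiner}; 4:klaasnail {adjective,determiner}; 5:mutprat {verb}; 6:mutprat {verb}; 7:zrashom {adjective}; 8:zrashom {adjective}; 9:zeedraup {noun}; 10:braapneix {verb,determiner}.
At position 1, choosing determiner makes rule 2 impossible to satisfy; hence verb.
At position 2, choosing determiner makes rule 3 impossible to satisfy; hence adjective.
At position 3, choosing determiner makes rule 2 impossible to satisfy; hence verb.
At position 4, choosing determiner makes rule 3 impossible to satisfy; hence adjective.
At position 10, choosing determiner makes rule 1 impossible to satisfy; hence verb.
The only consistent sequence is: verb adjective verb adjective verb verb adjective adjective noun verb.
Checking: rule 1 ✓; rule 2 ✓; rule 3 ✓; rule 4 ✓; rule 5 ✓.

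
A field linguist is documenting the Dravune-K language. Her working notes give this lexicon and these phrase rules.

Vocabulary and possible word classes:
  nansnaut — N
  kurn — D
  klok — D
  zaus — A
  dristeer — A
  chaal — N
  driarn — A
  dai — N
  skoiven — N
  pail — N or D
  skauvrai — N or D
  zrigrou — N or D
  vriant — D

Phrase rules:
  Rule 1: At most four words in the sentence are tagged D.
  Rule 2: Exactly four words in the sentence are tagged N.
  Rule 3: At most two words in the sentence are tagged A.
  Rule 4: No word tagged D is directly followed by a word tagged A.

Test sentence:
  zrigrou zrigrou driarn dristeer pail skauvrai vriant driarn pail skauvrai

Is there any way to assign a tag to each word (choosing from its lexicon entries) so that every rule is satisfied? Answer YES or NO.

Candidates per position — 1:zrigrou {N,D}; 2:zrigrou {N,D}; 3:driarn {A}; 4:dristeer {A}; 5:pail {N,D}; 6:skauvrai {N,D}; 7:vriant {D}; 8:driarn {A}; 9:pail {N,D}; 10:skauvrai {N,D}.
Rule 3 cannot be satisfied by any choice of tags from the lexicon.
So there is no consistent tagging.

NO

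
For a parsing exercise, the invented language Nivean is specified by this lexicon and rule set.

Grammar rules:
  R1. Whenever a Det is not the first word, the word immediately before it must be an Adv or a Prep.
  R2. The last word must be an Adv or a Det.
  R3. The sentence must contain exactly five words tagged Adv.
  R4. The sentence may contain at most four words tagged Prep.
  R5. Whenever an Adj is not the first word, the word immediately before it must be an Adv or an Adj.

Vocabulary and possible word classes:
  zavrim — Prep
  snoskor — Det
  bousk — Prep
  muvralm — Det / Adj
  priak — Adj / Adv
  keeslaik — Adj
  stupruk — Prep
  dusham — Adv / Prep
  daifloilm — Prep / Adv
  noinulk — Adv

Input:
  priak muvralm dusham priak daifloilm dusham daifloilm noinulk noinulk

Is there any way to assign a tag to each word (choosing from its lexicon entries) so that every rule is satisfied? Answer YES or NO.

YES

Candidates per position — 1:priak {Adj,Adv}; 2:muvralm {Det,Adj}; 3:dusham {Adv,Prep}; 4:priak {Adj,Adv}; 5:daifloilm {Prep,Adv}; 6:dusham {Adv,Prep}; 7:daifloilm {Prep,Adv}; 8:noinulk {Adv}; 9:noinulk {Adv}.
One satisfying assignment: Adj Adj Adv Adv Adv Prep Prep Adv Adv.
Check: rule 1 satisfied; rule 2 satisfied; rule 3 satisfied; rule 4 satisfied; rule 5 satisfied.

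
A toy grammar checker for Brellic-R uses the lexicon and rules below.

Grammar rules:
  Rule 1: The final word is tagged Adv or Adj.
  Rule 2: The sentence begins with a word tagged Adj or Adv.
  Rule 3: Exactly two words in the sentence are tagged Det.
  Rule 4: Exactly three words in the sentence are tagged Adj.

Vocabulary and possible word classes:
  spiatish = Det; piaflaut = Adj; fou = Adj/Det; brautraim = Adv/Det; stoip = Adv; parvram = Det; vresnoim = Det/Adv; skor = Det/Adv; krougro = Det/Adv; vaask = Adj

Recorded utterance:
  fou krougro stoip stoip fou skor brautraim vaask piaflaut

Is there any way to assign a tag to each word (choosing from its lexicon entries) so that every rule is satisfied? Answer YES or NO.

Candidates per position — 1:fou {Adj,Det}; 2:krougro {Det,Adv}; 3:stoip {Adv}; 4:stoip {Adv}; 5:fou {Adj,Det}; 6:skor {Det,Adv}; 7:brautraim {Adv,Det}; 8:vaask {Adj}; 9:piaflaut {Adj}.
One satisfying assignment: Adj Adv Adv Adv Det Det Adv Adj Adj.
Check: rule 1 ✓; rule 2 ✓; rule 3 ✓; rule 4 ✓.

YES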